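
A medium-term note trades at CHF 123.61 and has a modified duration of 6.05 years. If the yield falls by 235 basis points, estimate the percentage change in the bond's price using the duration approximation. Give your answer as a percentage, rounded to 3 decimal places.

+14.218%

Duration approximation: ΔP/P ≈ -D_mod · Δy = -6.05 × (-0.0235) = +0.142175.
As a percentage: +14.2175%.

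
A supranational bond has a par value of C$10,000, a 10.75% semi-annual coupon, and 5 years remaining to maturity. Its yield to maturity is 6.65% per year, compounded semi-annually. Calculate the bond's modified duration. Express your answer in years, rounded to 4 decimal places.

Periodic yield y = 0.03325. First find Macaulay duration:
  t   CF        PV=CF/(1+0.03325)^t    t·PV
  1       537.50       520.2032       520.2032
  2       537.50       503.4631     1,006.9262
  3       537.50       487.2616     1,461.7849
  4       537.50       471.5816     1,886.3262
  5       537.50       456.4061     2,282.0303
  6       537.50       441.7189     2,650.3134
  7       537.50       427.5044     2,992.5307
  8       537.50       413.7473     3,309.9783
  9       537.50       400.4329     3,603.8960
  10   10,537.50     7,597.7229    75,977.2286
  Σ                 11,720.0419    95,691.2179
P = 11,720.0419; Macaulay duration = 95,691.2179 / 11,720.0419 = 8.16475 half-year periods = 4.08238 years.
Modified duration = D_Mac / (1 + y) = 4.08238 / 1.03325 = 3.95100 years.

3.9510 years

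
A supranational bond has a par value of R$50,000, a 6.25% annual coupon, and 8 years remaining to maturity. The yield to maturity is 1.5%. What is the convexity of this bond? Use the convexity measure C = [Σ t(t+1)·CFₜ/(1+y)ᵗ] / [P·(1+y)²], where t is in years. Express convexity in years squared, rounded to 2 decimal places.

55.56

With y = 0.015:
  t   CF        PV=CF/(1+0.015)^t    t·PV        t(t+1)·PV
  1     3,125.00     3,078.8177     3,078.8177       6,157.6355
  2     3,125.00     3,033.3180     6,066.6359      18,199.9078
  3     3,125.00     2,988.4906     8,965.4718      35,861.8873
  4     3,125.00     2,944.3257    11,777.3029      58,886.5144
  5     3,125.00     2,900.8135    14,504.0676      87,024.4055
  6     3,125.00     2,857.9444    17,147.6661     120,033.6628
  7     3,125.00     2,815.7087    19,709.9610     157,679.6884
  8    53,125.00    47,159.6535   377,277.2276   3,395,495.0485
  Σ                 67,779.0721   458,527.1507   3,879,338.7501
P = 67,779.0721.
Convexity = Σ t(t+1)·PV / [P·(1+y)²] = 3,879,338.7501 / (67,779.0721 × 1.030225) = 55.55588.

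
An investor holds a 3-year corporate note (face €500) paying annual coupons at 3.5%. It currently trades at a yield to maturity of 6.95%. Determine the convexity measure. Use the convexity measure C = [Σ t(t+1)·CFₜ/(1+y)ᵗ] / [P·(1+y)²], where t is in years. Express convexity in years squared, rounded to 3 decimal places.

With y = 0.0695:
  t   CF        PV=CF/(1+0.0695)^t    t·PV        t(t+1)·PV
  1        17.50        16.3628        16.3628          32.7256
  2        17.50        15.2995        30.5989          91.7968
  3       517.50       423.0269     1,269.0807       5,076.3228
  Σ                    454.6892     1,316.0424       5,200.8452
P = 454.6892.
Convexity = Σ t(t+1)·PV / [P·(1+y)²] = 5,200.8452 / (454.6892 × 1.143830) = 9.99995.

10.000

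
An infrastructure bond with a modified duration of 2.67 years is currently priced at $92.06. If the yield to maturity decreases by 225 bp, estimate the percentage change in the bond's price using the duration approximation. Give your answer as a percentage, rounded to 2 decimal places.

Duration approximation: ΔP/P ≈ -D_mod · Δy = -2.67 × (-0.0225) = +0.060075.
As a percentage: +6.0075%.

+6.01%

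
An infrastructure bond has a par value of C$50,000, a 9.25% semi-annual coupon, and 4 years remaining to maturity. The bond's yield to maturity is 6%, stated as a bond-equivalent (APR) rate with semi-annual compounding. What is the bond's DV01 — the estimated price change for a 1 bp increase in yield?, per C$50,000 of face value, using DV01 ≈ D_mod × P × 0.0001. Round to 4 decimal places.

Periodic yield y = 0.03.
  t   CF        PV=CF/(1+0.03)^t    t·PV
  1     2,312.50     2,245.1456     2,245.1456
  2     2,312.50     2,179.7530     4,359.5061
  3     2,312.50     2,116.2651     6,348.7953
  4     2,312.50     2,054.6263     8,218.5052
  5     2,312.50     1,994.7828     9,973.9141
  6     2,312.50     1,936.6823    11,620.0941
  7     2,312.50     1,880.2741    13,161.9188
  8    52,312.50    41,295.9706   330,367.7646
  Σ                 55,703.4999   386,295.6437
P = 55,703.4999; D_Mac = 6.93485 half-year periods = 3.46743 yrs; D_mod = 3.36643 yrs.
DV01 ≈ 3.36643 × 55,703.4999 × 0.0001 = 18.752216.

C$18.7522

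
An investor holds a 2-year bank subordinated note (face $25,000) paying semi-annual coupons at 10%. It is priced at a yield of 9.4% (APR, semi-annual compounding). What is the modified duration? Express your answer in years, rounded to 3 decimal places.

Periodic yield y = 0.047. First find Macaulay duration:
  t   CF        PV=CF/(1+0.047)^t    t·PV
  1     1,250.00     1,193.8873     1,193.8873
  2     1,250.00     1,140.2935     2,280.5870
  3     1,250.00     1,089.1055     3,267.3166
  4    26,250.00    21,844.5238    87,378.0951
  Σ                 25,267.8101    94,119.8860
P = 25,267.8101; Macaulay duration = 94,119.8860 / 25,267.8101 = 3.72489 half-year periods = 1.86245 years.
Modified duration = D_Mac / (1 + y) = 1.86245 / 1.047 = 1.77884 years.

1.779 years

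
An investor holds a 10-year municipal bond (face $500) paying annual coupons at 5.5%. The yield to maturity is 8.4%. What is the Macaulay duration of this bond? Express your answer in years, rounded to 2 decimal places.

Periodic yield y = 0.084. Discount each cash flow and weight by its year:
  t   CF        PV=CF/(1+0.084)^t    t·PV
  1        27.50        25.3690        25.3690
  2        27.50        23.4031        46.8063
  3        27.50        21.5896        64.7688
  4        27.50        19.9166        79.6665
  5        27.50        18.3733        91.8663
  6        27.50        16.9495       101.6970
  7        27.50        15.6361       109.4525
  8        27.50        14.4244       115.3954
  9        27.50        13.3067       119.7600
  10      527.50       235.4668     2,354.6678
  Σ                    404.4351     3,109.4496
Price P = Σ PV = 404.4351.
Macaulay duration = Σ(t·PV) / P = 3,109.4496 / 404.4351 = 7.68838 years.

7.69 years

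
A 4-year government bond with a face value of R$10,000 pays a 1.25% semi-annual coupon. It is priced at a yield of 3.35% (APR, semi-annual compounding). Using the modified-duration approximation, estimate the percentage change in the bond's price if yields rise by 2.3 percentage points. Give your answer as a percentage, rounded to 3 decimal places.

Periodic yield y = 0.01675. Modified duration first:
  t   CF        PV=CF/(1+0.01675)^t    t·PV
  1        62.50        61.4704        61.4704
  2        62.50        60.4577       120.9154
  3        62.50        59.4617       178.3852
  4        62.50        58.4821       233.9286
  5        62.50        57.5187       287.5935
  6        62.50        56.5711       339.4268
  7        62.50        55.6392       389.4743
  8    10,062.50     8,810.3355    70,482.6837
  Σ                  9,219.9364    72,093.8779
P = 9,219.9364; D_Mac = 7.81935 half-year periods = 3.90967 yrs; D_mod = 3.90967/(1+0.01675) = 3.84527 yrs.
ΔP/P ≈ -D_mod · Δy = -3.84527 × (+0.023) = -0.088441 = -8.8441%.

-8.844%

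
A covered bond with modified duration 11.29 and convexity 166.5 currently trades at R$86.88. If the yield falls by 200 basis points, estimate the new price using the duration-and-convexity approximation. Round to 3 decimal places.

R$109.391

Duration effect: -D_mod·Δy = -11.29 × (-0.02) = +0.225800
Convexity effect: ½·C·(Δy)² = 0.5 × 166.5 × (-0.02)² = +0.0333000
ΔP/P ≈ +0.225800 + 0.0333000 = +0.259100
New price ≈ 86.88 × (1 + 0.259100) = 109.390608.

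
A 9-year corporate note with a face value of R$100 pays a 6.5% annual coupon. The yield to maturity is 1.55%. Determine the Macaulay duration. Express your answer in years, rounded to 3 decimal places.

7.426 years

Periodic yield y = 0.0155. Discount each cash flow and weight by its year:
  t   CF        PV=CF/(1+0.0155)^t    t·PV
  1         6.50         6.4008         6.4008
  2         6.50         6.3031        12.6062
  3         6.50         6.2069        18.6206
  4         6.50         6.1121        24.4486
  5         6.50         6.0189        30.0943
  6         6.50         5.9270        35.5619
  7         6.50         5.8365        40.8556
  8         6.50         5.7474        45.9795
  9       106.50        92.7321       834.5892
  Σ                    141.2848     1,049.1567
Price P = Σ PV = 141.2848.
Macaulay duration = Σ(t·PV) / P = 1,049.1567 / 141.2848 = 7.42583 years.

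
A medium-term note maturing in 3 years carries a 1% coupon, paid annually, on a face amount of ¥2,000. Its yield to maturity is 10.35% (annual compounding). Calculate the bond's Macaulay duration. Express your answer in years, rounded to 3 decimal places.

Periodic yield y = 0.1035. Discount each cash flow and weight by its year:
  t   CF        PV=CF/(1+0.1035)^t    t·PV
  1        20.00        18.1242        18.1242
  2        20.00        16.4242        32.8485
  3     2,020.00     1,503.2609     4,509.7827
  Σ                  1,537.8093     4,560.7553
Price P = Σ PV = 1,537.8093.
Macaulay duration = Σ(t·PV) / P = 4,560.7553 / 1,537.8093 = 2.96575 years.

2.966 years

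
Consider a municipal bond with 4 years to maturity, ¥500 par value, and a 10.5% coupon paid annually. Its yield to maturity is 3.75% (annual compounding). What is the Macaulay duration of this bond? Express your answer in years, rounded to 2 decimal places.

3.52 years

Periodic yield y = 0.0375. Discount each cash flow and weight by its year:
  t   CF        PV=CF/(1+0.0375)^t    t·PV
  1        52.50        50.6024        50.6024
  2        52.50        48.7734        97.5468
  3        52.50        47.0105       141.0315
  4       552.50       476.8479     1,907.3915
  Σ                    623.2342     2,196.5723
Price P = Σ PV = 623.2342.
Macaulay duration = Σ(t·PV) / P = 2,196.5723 / 623.2342 = 3.52447 years.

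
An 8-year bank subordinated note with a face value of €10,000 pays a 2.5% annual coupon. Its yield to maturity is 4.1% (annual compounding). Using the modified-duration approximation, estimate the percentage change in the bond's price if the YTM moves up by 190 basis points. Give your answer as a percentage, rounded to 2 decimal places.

-13.33%

Periodic yield y = 0.041. Modified duration first:
  t   CF        PV=CF/(1+0.041)^t    t·PV
  1       250.00       240.1537       240.1537
  2       250.00       230.6952       461.3904
  3       250.00       221.6092       664.8277
  4       250.00       212.8811       851.5244
  5       250.00       204.4967     1,022.4836
  6       250.00       196.4426     1,178.6555
  7       250.00       188.7056     1,320.9395
  8    10,250.00     7,432.2110    59,457.6878
  Σ                  8,927.1951    65,197.6626
P = 8,927.1951; D_Mac = 7.30326 yrs; D_mod = 7.30326/(1+0.041) = 7.01562 yrs.
ΔP/P ≈ -D_mod · Δy = -7.01562 × (+0.019) = -0.133297 = -13.3297%.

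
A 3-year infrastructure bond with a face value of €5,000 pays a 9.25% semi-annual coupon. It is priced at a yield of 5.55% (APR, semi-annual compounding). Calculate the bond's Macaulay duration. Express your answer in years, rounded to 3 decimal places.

2.704 years

Periodic yield y = 0.02775. Discount each cash flow and weight by its period:
  t   CF        PV=CF/(1+0.02775)^t    t·PV
  1       231.25       225.0061       225.0061
  2       231.25       218.9308       437.8615
  3       231.25       213.0195       639.0584
  4       231.25       207.2678       829.0711
  5       231.25       201.6714     1,008.3570
  6     5,231.25     4,438.9532    26,633.7190
  Σ                  5,504.8486    29,773.0731
Price P = Σ PV = 5,504.8486.
Macaulay duration = Σ(t·PV) / P = 29,773.0731 / 5,504.8486 = 5.40852 half-year periods.
In years: 5.40852 / 2 = 2.70426 years.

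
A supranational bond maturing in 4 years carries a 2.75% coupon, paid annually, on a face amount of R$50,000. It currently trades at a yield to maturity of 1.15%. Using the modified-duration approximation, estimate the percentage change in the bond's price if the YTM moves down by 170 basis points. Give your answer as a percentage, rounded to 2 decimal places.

+6.47%

Periodic yield y = 0.0115. Modified duration first:
  t   CF        PV=CF/(1+0.0115)^t    t·PV
  1     1,375.00     1,359.3673     1,359.3673
  2     1,375.00     1,343.9123     2,687.8246
  3     1,375.00     1,328.6330     3,985.8990
  4    51,375.00    49,078.1616   196,312.6465
  Σ                 53,110.0742   204,345.7373
P = 53,110.0742; D_Mac = 3.84759 yrs; D_mod = 3.84759/(1+0.0115) = 3.80384 yrs.
ΔP/P ≈ -D_mod · Δy = -3.80384 × (-0.017) = +0.064665 = +6.4665%.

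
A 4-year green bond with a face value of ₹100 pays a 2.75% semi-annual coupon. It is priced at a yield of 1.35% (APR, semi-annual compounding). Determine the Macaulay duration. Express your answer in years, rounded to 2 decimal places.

3.82 years

Periodic yield y = 0.00675. Discount each cash flow and weight by its period:
  t   CF        PV=CF/(1+0.00675)^t    t·PV
  1        1.375         1.3658         1.3658
  2        1.375         1.3566         2.7132
  3        1.375         1.3475         4.0426
  4        1.375         1.3385         5.3540
  5        1.375         1.3295         6.6476
  6        1.375         1.3206         7.9236
  7        1.375         1.3118         9.1823
  8      101.375        96.0634       768.5069
  Σ                    105.4337       805.7359
Price P = Σ PV = 105.4337.
Macaulay duration = Σ(t·PV) / P = 805.7359 / 105.4337 = 7.64211 half-year periods.
In years: 7.64211 / 2 = 3.82106 years.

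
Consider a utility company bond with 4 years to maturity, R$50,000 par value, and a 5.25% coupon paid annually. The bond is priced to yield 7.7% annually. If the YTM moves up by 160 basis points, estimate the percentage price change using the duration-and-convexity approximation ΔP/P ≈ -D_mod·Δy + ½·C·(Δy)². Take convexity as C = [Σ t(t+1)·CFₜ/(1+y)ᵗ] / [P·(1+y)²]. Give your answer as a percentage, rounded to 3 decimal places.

-5.293%

With y = 0.077:
  t   CF        PV=CF/(1+0.077)^t    t·PV        t(t+1)·PV
  1     2,625.00     2,437.3259     2,437.3259       4,874.6518
  2     2,625.00     2,263.0695     4,526.1391      13,578.4173
  3     2,625.00     2,101.2716     6,303.8149      25,215.2596
  4    52,625.00    39,113.7356   156,454.9424     782,274.7119
  Σ                 45,915.4027   169,722.2223     825,943.0406
P = 45,915.4027; D_Mac = 3.69641 yrs; D_mod = 3.43214 yrs; C = 15.50816.
Duration effect: -3.43214 × (+0.016) = -0.054914
Convexity effect: 0.5 × 15.50816 × (0.016)² = +0.0019850
ΔP/P ≈ -0.054914 + 0.0019850 = -0.052929 = -5.2929%.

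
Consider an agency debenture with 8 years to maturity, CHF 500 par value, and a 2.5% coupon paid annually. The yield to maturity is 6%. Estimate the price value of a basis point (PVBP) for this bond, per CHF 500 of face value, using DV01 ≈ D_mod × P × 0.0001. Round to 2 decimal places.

Periodic yield y = 0.06.
  t   CF        PV=CF/(1+0.06)^t    t·PV
  1        12.50        11.7925        11.7925
  2        12.50        11.1250        22.2499
  3        12.50        10.4952        31.4857
  4        12.50         9.9012        39.6047
  5        12.50         9.3407        46.7036
  6        12.50         8.8120        52.8720
  7        12.50         8.3132        58.1925
  8       512.50       321.5488     2,572.3907
  Σ                    391.3286     2,835.2917
P = 391.3286; D_Mac = 7.24530 yrs; D_mod = 6.83519 yrs.
DV01 ≈ 6.83519 × 391.3286 × 0.0001 = 0.267480.

CHF 0.27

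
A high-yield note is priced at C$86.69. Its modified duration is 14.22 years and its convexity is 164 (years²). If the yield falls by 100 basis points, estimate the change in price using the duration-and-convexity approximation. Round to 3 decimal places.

Duration effect: -D_mod·Δy = -14.22 × (-0.01) = +0.142200
Convexity effect: ½·C·(Δy)² = 0.5 × 164 × (-0.01)² = +0.0082000
ΔP/P ≈ +0.142200 + 0.0082000 = +0.150400
ΔP ≈ 86.69 × (+0.150400) = +13.038176.

+C$13.038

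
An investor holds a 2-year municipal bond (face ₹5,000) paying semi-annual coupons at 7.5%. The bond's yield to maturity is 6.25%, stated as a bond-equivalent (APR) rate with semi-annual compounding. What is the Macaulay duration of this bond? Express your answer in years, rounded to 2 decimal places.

1.90 years

Periodic yield y = 0.03125. Discount each cash flow and weight by its period:
  t   CF        PV=CF/(1+0.03125)^t    t·PV
  1       187.50       181.8182       181.8182
  2       187.50       176.3085       352.6171
  3       187.50       170.9659       512.8976
  4     5,187.50     4,586.7204    18,346.8815
  Σ                  5,115.8129    19,394.2143
Price P = Σ PV = 5,115.8129.
Macaulay duration = Σ(t·PV) / P = 19,394.2143 / 5,115.8129 = 3.79103 half-year periods.
In years: 3.79103 / 2 = 1.89552 years.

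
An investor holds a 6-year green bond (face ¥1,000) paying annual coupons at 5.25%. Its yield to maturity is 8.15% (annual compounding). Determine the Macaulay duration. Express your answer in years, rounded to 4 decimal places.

Periodic yield y = 0.0815. Discount each cash flow and weight by its year:
  t   CF        PV=CF/(1+0.0815)^t    t·PV
  1        52.50        48.5437        48.5437
  2        52.50        44.8855        89.7710
  3        52.50        41.5030       124.5091
  4        52.50        38.3754       153.5017
  5        52.50        35.4835       177.4176
  6     1,052.50       657.7532     3,946.5191
  Σ                    866.5444     4,540.2622
Price P = Σ PV = 866.5444.
Macaulay duration = Σ(t·PV) / P = 4,540.2622 / 866.5444 = 5.23950 years.

5.2395 years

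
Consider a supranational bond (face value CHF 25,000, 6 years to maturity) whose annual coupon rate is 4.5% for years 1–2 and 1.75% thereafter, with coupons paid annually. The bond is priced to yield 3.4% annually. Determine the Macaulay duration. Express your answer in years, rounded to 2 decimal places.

5.50 years

Periodic yield y = 0.034. Discount each cash flow and weight by its year:
  t   CF        PV=CF/(1+0.034)^t    t·PV
  1     1,125.00     1,088.0077     1,088.0077
  2     1,125.00     1,052.2319     2,104.4637
  3       437.50       395.7459     1,187.2377
  4       437.50       382.7330     1,530.9320
  5       437.50       370.1480     1,850.7398
  6    25,437.50    20,813.7912   124,882.7474
  Σ                 24,102.6577   132,644.1283
Price P = Σ PV = 24,102.6577.
Macaulay duration = Σ(t·PV) / P = 132,644.1283 / 24,102.6577 = 5.50330 years.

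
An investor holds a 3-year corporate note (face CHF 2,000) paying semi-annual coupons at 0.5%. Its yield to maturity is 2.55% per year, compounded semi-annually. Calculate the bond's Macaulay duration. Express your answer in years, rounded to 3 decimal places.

2.981 years

Periodic yield y = 0.01275. Discount each cash flow and weight by its period:
  t   CF        PV=CF/(1+0.01275)^t    t·PV
  1         5.00         4.9371         4.9371
  2         5.00         4.8749         9.7498
  3         5.00         4.8135        14.4406
  4         5.00         4.7529        19.0117
  5         5.00         4.6931        23.4654
  6     2,005.00     1,858.2360    11,149.4159
  Σ                  1,882.3075    11,221.0205
Price P = Σ PV = 1,882.3075.
Macaulay duration = Σ(t·PV) / P = 11,221.0205 / 1,882.3075 = 5.96131 half-year periods.
In years: 5.96131 / 2 = 2.98066 years.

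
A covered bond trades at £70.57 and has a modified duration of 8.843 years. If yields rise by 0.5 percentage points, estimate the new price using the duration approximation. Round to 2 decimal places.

Duration approximation: ΔP/P ≈ -D_mod · Δy = -8.843 × (+0.005) = -0.044215.
New price ≈ 70.57 × (1 - 0.044215) = 67.44974745.

£67.45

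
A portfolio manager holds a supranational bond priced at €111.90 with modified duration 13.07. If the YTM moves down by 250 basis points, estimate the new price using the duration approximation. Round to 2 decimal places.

€148.46

Duration approximation: ΔP/P ≈ -D_mod · Δy = -13.07 × (-0.025) = +0.326750.
New price ≈ 111.90 × (1 + 0.326750) = 148.463325.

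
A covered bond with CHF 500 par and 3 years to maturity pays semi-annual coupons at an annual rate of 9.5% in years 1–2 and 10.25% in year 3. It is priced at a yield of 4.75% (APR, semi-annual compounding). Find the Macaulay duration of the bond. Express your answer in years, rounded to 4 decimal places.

2.7020 years

Periodic yield y = 0.02375. Discount each cash flow and weight by its period:
  t   CF        PV=CF/(1+0.02375)^t    t·PV
  1       23.750        23.1990        23.1990
  2       23.750        22.6608        45.3217
  3       23.750        22.1351        66.4054
  4       23.750        21.6216        86.4864
  5       25.625        22.7874       113.9369
  6      525.625       456.5754     2,739.4525
  Σ                    568.9794     3,074.8018
Price P = Σ PV = 568.9794.
Macaulay duration = Σ(t·PV) / P = 3,074.8018 / 568.9794 = 5.40407 half-year periods.
In years: 5.40407 / 2 = 2.70203 years.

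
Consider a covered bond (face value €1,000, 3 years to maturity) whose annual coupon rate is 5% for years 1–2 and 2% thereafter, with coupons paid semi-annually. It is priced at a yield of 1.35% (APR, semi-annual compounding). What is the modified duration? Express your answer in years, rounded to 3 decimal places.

Periodic yield y = 0.00675. First find Macaulay duration:
  t   CF        PV=CF/(1+0.00675)^t    t·PV
  1        25.00        24.8324        24.8324
  2        25.00        24.6659        49.3318
  3        25.00        24.5005        73.5015
  4        25.00        24.3362        97.3450
  5        10.00         9.6692        48.3461
  6     1,010.00       970.0442     5,820.2655
  Σ                  1,078.0485     6,113.6223
P = 1,078.0485; Macaulay duration = 6,113.6223 / 1,078.0485 = 5.67101 half-year periods = 2.83550 years.
Modified duration = D_Mac / (1 + y) = 2.83550 / 1.00675 = 2.81649 years.

2.816 years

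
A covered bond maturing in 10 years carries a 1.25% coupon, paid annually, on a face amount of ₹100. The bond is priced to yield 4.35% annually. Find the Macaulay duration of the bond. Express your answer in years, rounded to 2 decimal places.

Periodic yield y = 0.0435. Discount each cash flow and weight by its year:
  t   CF        PV=CF/(1+0.0435)^t    t·PV
  1         1.25         1.1979         1.1979
  2         1.25         1.1480         2.2959
  3         1.25         1.1001         3.3003
  4         1.25         1.0542         4.2170
  5         1.25         1.0103         5.0515
  6         1.25         0.9682         5.8091
  7         1.25         0.9278         6.4947
  8         1.25         0.8891         7.1131
  9         1.25         0.8521         7.6687
  10      101.25        66.1410       661.4096
  Σ                     75.2887       704.5577
Price P = Σ PV = 75.2887.
Macaulay duration = Σ(t·PV) / P = 704.5577 / 75.2887 = 9.35809 years.

9.36 years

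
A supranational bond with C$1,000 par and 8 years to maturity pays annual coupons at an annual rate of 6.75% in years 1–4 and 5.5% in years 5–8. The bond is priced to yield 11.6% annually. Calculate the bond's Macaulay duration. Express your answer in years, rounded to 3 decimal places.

6.162 years

Periodic yield y = 0.116. Discount each cash flow and weight by its year:
  t   CF        PV=CF/(1+0.116)^t    t·PV
  1        67.50        60.4839        60.4839
  2        67.50        54.1970       108.3940
  3        67.50        48.5636       145.6909
  4        67.50        43.5158       174.0632
  5        55.00        31.7718       158.8590
  6        55.00        28.4693       170.8161
  7        55.00        25.5102       178.5712
  8     1,055.00       438.4690     3,507.7521
  Σ                    730.9806     4,504.6303
Price P = Σ PV = 730.9806.
Macaulay duration = Σ(t·PV) / P = 4,504.6303 / 730.9806 = 6.16245 years.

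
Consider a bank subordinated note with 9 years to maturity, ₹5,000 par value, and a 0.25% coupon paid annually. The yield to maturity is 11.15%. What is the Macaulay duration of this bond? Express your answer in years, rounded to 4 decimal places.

8.8385 years

Periodic yield y = 0.1115. Discount each cash flow and weight by its year:
  t   CF        PV=CF/(1+0.1115)^t    t·PV
  1        12.50        11.2461        11.2461
  2        12.50        10.1179        20.2358
  3        12.50         9.1029        27.3088
  4        12.50         8.1898        32.7591
  5        12.50         7.3682        36.8411
  6        12.50         6.6291        39.7745
  7        12.50         5.9641        41.7486
  8        12.50         5.3658        42.9264
  9     5,012.50     1,935.8388    17,422.5489
  Σ                  1,999.8226    17,675.3893
Price P = Σ PV = 1,999.8226.
Macaulay duration = Σ(t·PV) / P = 17,675.3893 / 1,999.8226 = 8.83848 years.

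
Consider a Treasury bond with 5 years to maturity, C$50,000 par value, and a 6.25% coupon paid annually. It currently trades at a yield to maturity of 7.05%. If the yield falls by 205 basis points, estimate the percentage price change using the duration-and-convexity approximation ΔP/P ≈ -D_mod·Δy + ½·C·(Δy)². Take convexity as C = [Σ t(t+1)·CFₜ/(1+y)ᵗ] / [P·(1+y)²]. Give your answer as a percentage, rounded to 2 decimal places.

+8.96%

With y = 0.0705:
  t   CF        PV=CF/(1+0.0705)^t    t·PV        t(t+1)·PV
  1     3,125.00     2,919.1966     2,919.1966       5,838.3933
  2     3,125.00     2,726.9469     5,453.8938      16,361.6813
  3     3,125.00     2,547.3581     7,642.0744      30,568.2976
  4     3,125.00     2,379.5966     9,518.3863      47,591.9315
  5    53,125.00    37,789.0161   188,945.0807   1,133,670.4841
  Σ                 48,362.1144   214,478.6318   1,234,030.7878
P = 48,362.1144; D_Mac = 4.43485 yrs; D_mod = 4.14278 yrs; C = 22.26626.
Duration effect: -4.14278 × (-0.0205) = +0.084927
Convexity effect: 0.5 × 22.26626 × (-0.0205)² = +0.0046787
ΔP/P ≈ +0.084927 + 0.0046787 = +0.089606 = +8.9606%.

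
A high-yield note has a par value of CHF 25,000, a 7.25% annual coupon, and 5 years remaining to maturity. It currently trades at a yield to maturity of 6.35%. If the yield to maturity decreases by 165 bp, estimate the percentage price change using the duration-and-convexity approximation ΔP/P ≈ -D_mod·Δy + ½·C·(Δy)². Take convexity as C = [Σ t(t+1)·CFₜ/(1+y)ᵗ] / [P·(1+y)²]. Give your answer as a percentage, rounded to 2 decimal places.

With y = 0.0635:
  t   CF        PV=CF/(1+0.0635)^t    t·PV        t(t+1)·PV
  1     1,812.50     1,704.2783     1,704.2783       3,408.5567
  2     1,812.50     1,602.5184     3,205.0368       9,615.1104
  3     1,812.50     1,506.8344     4,520.5033      18,082.0131
  4     1,812.50     1,416.8636     5,667.4543      28,337.2717
  5    26,812.50    19,708.3306    98,541.6529     591,249.9174
  Σ                 25,938.8253   113,638.9256     650,692.8692
P = 25,938.8253; D_Mac = 4.38104 yrs; D_mod = 4.11945 yrs; C = 22.17945.
Duration effect: -4.11945 × (-0.0165) = +0.067971
Convexity effect: 0.5 × 22.17945 × (-0.0165)² = +0.0030192
ΔP/P ≈ +0.067971 + 0.0030192 = +0.070990 = +7.0990%.

+7.10%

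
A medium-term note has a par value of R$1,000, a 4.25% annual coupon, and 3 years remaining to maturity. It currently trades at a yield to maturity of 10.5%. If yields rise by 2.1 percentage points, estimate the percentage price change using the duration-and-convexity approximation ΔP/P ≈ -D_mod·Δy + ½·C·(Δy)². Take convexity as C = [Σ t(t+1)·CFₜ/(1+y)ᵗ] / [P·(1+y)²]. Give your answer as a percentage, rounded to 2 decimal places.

With y = 0.105:
  t   CF        PV=CF/(1+0.105)^t    t·PV        t(t+1)·PV
  1        42.50        38.4615        38.4615          76.9231
  2        42.50        34.8068        69.6136         208.8409
  3     1,042.50       772.6614     2,317.9843       9,271.9371
  Σ                    845.9298     2,426.0595       9,557.7011
P = 845.9298; D_Mac = 2.86792 yrs; D_mod = 2.59540 yrs; C = 9.25326.
Duration effect: -2.59540 × (+0.021) = -0.054503
Convexity effect: 0.5 × 9.25326 × (0.021)² = +0.0020403
ΔP/P ≈ -0.054503 + 0.0020403 = -0.052463 = -5.2463%.

-5.25%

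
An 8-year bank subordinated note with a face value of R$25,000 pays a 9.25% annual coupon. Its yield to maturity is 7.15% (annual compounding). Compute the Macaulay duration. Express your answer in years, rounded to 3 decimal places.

6.115 years

Periodic yield y = 0.0715. Discount each cash flow and weight by its year:
  t   CF        PV=CF/(1+0.0715)^t    t·PV
  1     2,312.50     2,158.1895     2,158.1895
  2     2,312.50     2,014.1759     4,028.3518
  3     2,312.50     1,879.7722     5,639.3165
  4     2,312.50     1,754.3371     7,017.3483
  5     2,312.50     1,637.2721     8,186.3606
  6     2,312.50     1,528.0188     9,168.1126
  7     2,312.50     1,426.0558     9,982.3905
  8    27,312.50    15,718.9688   125,751.7502
  Σ                 28,116.7900   171,931.8199
Price P = Σ PV = 28,116.7900.
Macaulay duration = Σ(t·PV) / P = 171,931.8199 / 28,116.7900 = 6.11492 years.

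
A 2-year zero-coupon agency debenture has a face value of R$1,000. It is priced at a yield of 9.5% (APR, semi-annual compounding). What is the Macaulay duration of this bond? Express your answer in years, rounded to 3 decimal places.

A zero-coupon bond has a single cash flow at maturity, so its Macaulay duration equals its maturity: 2 years.
(Equivalently: 4 semi-annual periods ÷ 2 = 2 years.)

2.000 years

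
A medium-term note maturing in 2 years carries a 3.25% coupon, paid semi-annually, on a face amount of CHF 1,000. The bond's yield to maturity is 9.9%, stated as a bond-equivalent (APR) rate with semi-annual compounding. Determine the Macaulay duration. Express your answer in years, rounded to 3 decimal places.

Periodic yield y = 0.0495. Discount each cash flow and weight by its period:
  t   CF        PV=CF/(1+0.0495)^t    t·PV
  1        16.25        15.4836        15.4836
  2        16.25        14.7533        29.5066
  3        16.25        14.0574        42.1723
  4     1,016.25       837.6658     3,350.6632
  Σ                    881.9601     3,437.8256
Price P = Σ PV = 881.9601.
Macaulay duration = Σ(t·PV) / P = 3,437.8256 / 881.9601 = 3.89794 half-year periods.
In years: 3.89794 / 2 = 1.94897 years.

1.949 years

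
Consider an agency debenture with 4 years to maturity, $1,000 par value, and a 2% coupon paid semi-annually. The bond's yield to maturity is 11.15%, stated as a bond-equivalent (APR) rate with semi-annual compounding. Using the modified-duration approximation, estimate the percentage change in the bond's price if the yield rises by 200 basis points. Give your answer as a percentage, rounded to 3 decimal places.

Periodic yield y = 0.05575. Modified duration first:
  t   CF        PV=CF/(1+0.05575)^t    t·PV
  1        10.00         9.4719         9.4719
  2        10.00         8.9718        17.9435
  3        10.00         8.4980        25.4940
  4        10.00         8.0493        32.1970
  5        10.00         7.6242        38.1210
  6        10.00         7.2216        43.3296
  7        10.00         6.8403        47.8818
  8     1,010.00       654.3840     5,235.0718
  Σ                    711.0610     5,449.5107
P = 711.0610; D_Mac = 7.66391 half-year periods = 3.83196 yrs; D_mod = 3.83196/(1+0.05575) = 3.62961 yrs.
ΔP/P ≈ -D_mod · Δy = -3.62961 × (+0.02) = -0.072592 = -7.2592%.

-7.259%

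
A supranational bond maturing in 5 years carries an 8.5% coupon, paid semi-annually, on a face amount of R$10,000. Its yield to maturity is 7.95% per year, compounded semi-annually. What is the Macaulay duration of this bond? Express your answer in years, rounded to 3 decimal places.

Periodic yield y = 0.03975. Discount each cash flow and weight by its period:
  t   CF        PV=CF/(1+0.03975)^t    t·PV
  1       425.00       408.7521       408.7521
  2       425.00       393.1254       786.2507
  3       425.00       378.0961     1,134.2882
  4       425.00       363.6413     1,454.5652
  5       425.00       349.7392     1,748.6959
  6       425.00       336.3685     2,018.2112
  7       425.00       323.5090     2,264.5633
  8       425.00       311.1412     2,489.1295
  9       425.00       299.2461     2,693.2153
  10   10,425.00     7,059.7086    70,597.0857
  Σ                 10,223.3275    85,594.7571
Price P = Σ PV = 10,223.3275.
Macaulay duration = Σ(t·PV) / P = 85,594.7571 / 10,223.3275 = 8.37249 half-year periods.
In years: 8.37249 / 2 = 4.18625 years.

4.186 years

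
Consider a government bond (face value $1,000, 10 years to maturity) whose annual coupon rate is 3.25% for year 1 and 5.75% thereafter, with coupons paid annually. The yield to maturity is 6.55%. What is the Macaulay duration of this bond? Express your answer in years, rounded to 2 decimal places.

7.98 years

Periodic yield y = 0.0655. Discount each cash flow and weight by its year:
  t   CF        PV=CF/(1+0.0655)^t    t·PV
  1        32.50        30.5021        30.5021
  2        57.50        50.6478       101.2957
  3        57.50        47.5343       142.6030
  4        57.50        44.6122       178.4490
  5        57.50        41.8698       209.3488
  6        57.50        39.2959       235.7753
  7        57.50        36.8802       258.1616
  8        57.50        34.6131       276.9046
  9        57.50        32.4853       292.3676
  10    1,057.50       560.7197     5,607.1973
  Σ                    919.1605     7,332.6051
Price P = Σ PV = 919.1605.
Macaulay duration = Σ(t·PV) / P = 7,332.6051 / 919.1605 = 7.97750 years.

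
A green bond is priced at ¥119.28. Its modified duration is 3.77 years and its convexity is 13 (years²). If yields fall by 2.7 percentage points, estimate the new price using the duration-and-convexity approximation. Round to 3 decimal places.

¥131.987

Duration effect: -D_mod·Δy = -3.77 × (-0.027) = +0.101790
Convexity effect: ½·C·(Δy)² = 0.5 × 13 × (-0.027)² = +0.0047385
ΔP/P ≈ +0.101790 + 0.0047385 = +0.1065285
New price ≈ 119.28 × (1 + 0.1065285) = 131.98671948.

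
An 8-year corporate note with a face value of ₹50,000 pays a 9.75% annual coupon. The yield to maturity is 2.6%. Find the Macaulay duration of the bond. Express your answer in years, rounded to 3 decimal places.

Periodic yield y = 0.026. Discount each cash flow and weight by its year:
  t   CF        PV=CF/(1+0.026)^t    t·PV
  1     4,875.00     4,751.4620     4,751.4620
  2     4,875.00     4,631.0546     9,262.1091
  3     4,875.00     4,513.6984    13,541.0952
  4     4,875.00     4,399.3162    17,597.2648
  5     4,875.00     4,287.8325    21,439.1627
  6     4,875.00     4,179.1740    25,075.0441
  7     4,875.00     4,073.2690    28,512.8832
  8    54,875.00    44,688.4866   357,507.8926
  Σ                 75,524.2933   477,686.9137
Price P = Σ PV = 75,524.2933.
Macaulay duration = Σ(t·PV) / P = 477,686.9137 / 75,524.2933 = 6.32494 years.

6.325 years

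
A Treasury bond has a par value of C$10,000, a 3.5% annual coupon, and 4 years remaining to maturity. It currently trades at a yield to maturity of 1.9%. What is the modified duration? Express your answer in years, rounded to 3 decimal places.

3.737 years

Periodic yield y = 0.019. First find Macaulay duration:
  t   CF        PV=CF/(1+0.019)^t    t·PV
  1       350.00       343.4740       343.4740
  2       350.00       337.0697       674.1393
  3       350.00       330.7848       992.3543
  4    10,350.00     9,599.3895    38,397.5580
  Σ                 10,610.7179    40,407.5256
P = 10,610.7179; Macaulay duration = 40,407.5256 / 10,610.7179 = 3.80818 years.
Modified duration = D_Mac / (1 + y) = 3.80818 / 1.019 = 3.73717 years.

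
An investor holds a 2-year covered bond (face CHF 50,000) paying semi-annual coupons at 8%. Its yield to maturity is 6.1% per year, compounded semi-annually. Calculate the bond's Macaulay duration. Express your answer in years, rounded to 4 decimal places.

Periodic yield y = 0.0305. Discount each cash flow and weight by its period:
  t   CF        PV=CF/(1+0.0305)^t    t·PV
  1     2,000.00     1,940.8054     1,940.8054
  2     2,000.00     1,883.3629     3,766.7257
  3     2,000.00     1,827.6204     5,482.8613
  4    52,000.00    46,111.7239   184,446.8958
  Σ                 51,763.5127   195,637.2883
Price P = Σ PV = 51,763.5127.
Macaulay duration = Σ(t·PV) / P = 195,637.2883 / 51,763.5127 = 3.77944 half-year periods.
In years: 3.77944 / 2 = 1.88972 years.

1.8897 years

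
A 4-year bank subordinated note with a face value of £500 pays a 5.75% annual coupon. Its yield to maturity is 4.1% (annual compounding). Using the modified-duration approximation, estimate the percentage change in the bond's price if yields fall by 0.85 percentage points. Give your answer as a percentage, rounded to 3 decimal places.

Periodic yield y = 0.041. Modified duration first:
  t   CF        PV=CF/(1+0.041)^t    t·PV
  1        28.75        27.6177        27.6177
  2        28.75        26.5299        53.0599
  3        28.75        25.4851        76.4552
  4       528.75       450.2435     1,800.9740
  Σ                    529.8762     1,958.1068
P = 529.8762; D_Mac = 3.69540 yrs; D_mod = 3.69540/(1+0.041) = 3.54986 yrs.
ΔP/P ≈ -D_mod · Δy = -3.54986 × (-0.0085) = +0.030174 = +3.0174%.

+3.017%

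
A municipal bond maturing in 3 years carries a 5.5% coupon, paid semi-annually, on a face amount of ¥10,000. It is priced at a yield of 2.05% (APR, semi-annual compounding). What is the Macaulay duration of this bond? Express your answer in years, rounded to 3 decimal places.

Periodic yield y = 0.01025. Discount each cash flow and weight by its period:
  t   CF        PV=CF/(1+0.01025)^t    t·PV
  1       275.00       272.2098       272.2098
  2       275.00       269.4480       538.8960
  3       275.00       266.7142       800.1426
  4       275.00       264.0081     1,056.0324
  5       275.00       261.3295     1,306.6474
  6    10,275.00     9,665.1517    57,990.9103
  Σ                 10,998.8613    61,964.8385
Price P = Σ PV = 10,998.8613.
Macaulay duration = Σ(t·PV) / P = 61,964.8385 / 10,998.8613 = 5.63375 half-year periods.
In years: 5.63375 / 2 = 2.81688 years.

2.817 years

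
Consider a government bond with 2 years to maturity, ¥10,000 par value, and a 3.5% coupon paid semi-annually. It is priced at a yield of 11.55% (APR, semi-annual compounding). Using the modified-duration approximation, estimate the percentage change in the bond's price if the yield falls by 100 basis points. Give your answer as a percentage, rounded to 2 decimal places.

+1.84%

Periodic yield y = 0.05775. Modified duration first:
  t   CF        PV=CF/(1+0.05775)^t    t·PV
  1       175.00       165.4455       165.4455
  2       175.00       156.4127       312.8254
  3       175.00       147.8730       443.6191
  4    10,175.00     8,128.3479    32,513.3915
  Σ                  8,598.0791    33,435.2814
P = 8,598.0791; D_Mac = 3.88869 half-year periods = 1.94435 yrs; D_mod = 1.94435/(1+0.05775) = 1.83819 yrs.
ΔP/P ≈ -D_mod · Δy = -1.83819 × (-0.01) = +0.018382 = +1.8382%.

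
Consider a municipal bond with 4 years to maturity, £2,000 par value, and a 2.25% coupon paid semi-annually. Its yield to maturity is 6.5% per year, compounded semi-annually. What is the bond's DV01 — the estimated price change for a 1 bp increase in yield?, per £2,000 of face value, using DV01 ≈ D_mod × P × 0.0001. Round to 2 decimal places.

£0.63

Periodic yield y = 0.0325.
  t   CF        PV=CF/(1+0.0325)^t    t·PV
  1        22.50        21.7918        21.7918
  2        22.50        21.1058        42.2117
  3        22.50        20.4415        61.3244
  4        22.50        19.7980        79.1922
  5        22.50        19.1749        95.8743
  6        22.50        18.5713       111.4278
  7        22.50        17.9867       125.9071
  8     2,022.50     1,565.9145    12,527.3161
  Σ                  1,704.7845    13,065.0452
P = 1,704.7845; D_Mac = 7.66375 half-year periods = 3.83188 yrs; D_mod = 3.71126 yrs.
DV01 ≈ 3.71126 × 1,704.7845 × 0.0001 = 0.632690.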